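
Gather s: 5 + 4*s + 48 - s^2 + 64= -s^2 + 4*s + 117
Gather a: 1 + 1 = 2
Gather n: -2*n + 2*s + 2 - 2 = -2*n + 2*s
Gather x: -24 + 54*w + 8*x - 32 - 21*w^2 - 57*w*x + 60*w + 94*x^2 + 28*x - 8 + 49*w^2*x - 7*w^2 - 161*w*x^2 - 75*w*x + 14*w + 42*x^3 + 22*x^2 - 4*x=-28*w^2 + 128*w + 42*x^3 + x^2*(116 - 161*w) + x*(49*w^2 - 132*w + 32) - 64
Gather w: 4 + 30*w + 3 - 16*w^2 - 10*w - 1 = -16*w^2 + 20*w + 6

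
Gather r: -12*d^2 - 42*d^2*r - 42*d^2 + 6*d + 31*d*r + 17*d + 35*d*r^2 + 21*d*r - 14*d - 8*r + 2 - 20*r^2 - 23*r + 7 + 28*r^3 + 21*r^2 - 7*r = -54*d^2 + 9*d + 28*r^3 + r^2*(35*d + 1) + r*(-42*d^2 + 52*d - 38) + 9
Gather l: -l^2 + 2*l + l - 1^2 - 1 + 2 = -l^2 + 3*l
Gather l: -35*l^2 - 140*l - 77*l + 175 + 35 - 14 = -35*l^2 - 217*l + 196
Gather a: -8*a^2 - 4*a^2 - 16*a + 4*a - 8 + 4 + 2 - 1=-12*a^2 - 12*a - 3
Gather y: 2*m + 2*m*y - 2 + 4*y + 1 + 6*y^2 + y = 2*m + 6*y^2 + y*(2*m + 5) - 1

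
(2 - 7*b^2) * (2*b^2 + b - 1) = -14*b^4 - 7*b^3 + 11*b^2 + 2*b - 2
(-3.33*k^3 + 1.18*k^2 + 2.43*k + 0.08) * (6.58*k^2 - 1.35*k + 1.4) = -21.9114*k^5 + 12.2599*k^4 + 9.7344*k^3 - 1.1021*k^2 + 3.294*k + 0.112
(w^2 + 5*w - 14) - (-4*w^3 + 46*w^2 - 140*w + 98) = 4*w^3 - 45*w^2 + 145*w - 112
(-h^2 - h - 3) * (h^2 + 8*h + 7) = -h^4 - 9*h^3 - 18*h^2 - 31*h - 21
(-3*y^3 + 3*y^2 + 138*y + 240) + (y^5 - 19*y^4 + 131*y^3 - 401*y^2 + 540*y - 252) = y^5 - 19*y^4 + 128*y^3 - 398*y^2 + 678*y - 12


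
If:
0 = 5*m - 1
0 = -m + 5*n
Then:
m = 1/5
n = 1/25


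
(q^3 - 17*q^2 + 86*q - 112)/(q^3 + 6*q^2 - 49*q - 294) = (q^2 - 10*q + 16)/(q^2 + 13*q + 42)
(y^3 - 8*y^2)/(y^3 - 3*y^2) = (y - 8)/(y - 3)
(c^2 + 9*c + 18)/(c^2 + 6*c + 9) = (c + 6)/(c + 3)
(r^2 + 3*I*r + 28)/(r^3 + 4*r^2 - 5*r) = (r^2 + 3*I*r + 28)/(r*(r^2 + 4*r - 5))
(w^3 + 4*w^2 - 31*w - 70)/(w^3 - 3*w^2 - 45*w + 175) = (w + 2)/(w - 5)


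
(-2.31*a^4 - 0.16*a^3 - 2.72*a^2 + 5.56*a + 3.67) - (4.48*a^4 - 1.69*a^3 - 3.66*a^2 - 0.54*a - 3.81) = -6.79*a^4 + 1.53*a^3 + 0.94*a^2 + 6.1*a + 7.48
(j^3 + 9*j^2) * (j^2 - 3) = j^5 + 9*j^4 - 3*j^3 - 27*j^2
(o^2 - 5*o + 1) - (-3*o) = o^2 - 2*o + 1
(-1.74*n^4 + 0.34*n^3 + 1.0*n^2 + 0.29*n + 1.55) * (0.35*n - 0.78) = -0.609*n^5 + 1.4762*n^4 + 0.0847999999999999*n^3 - 0.6785*n^2 + 0.3163*n - 1.209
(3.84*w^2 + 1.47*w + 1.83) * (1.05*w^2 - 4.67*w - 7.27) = 4.032*w^4 - 16.3893*w^3 - 32.8602*w^2 - 19.233*w - 13.3041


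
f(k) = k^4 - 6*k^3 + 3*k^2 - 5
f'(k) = 4*k^3 - 18*k^2 + 6*k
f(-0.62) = -2.27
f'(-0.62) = -11.59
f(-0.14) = -4.92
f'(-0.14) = -1.20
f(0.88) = -6.17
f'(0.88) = -5.93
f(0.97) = -6.77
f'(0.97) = -7.47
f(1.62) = -15.75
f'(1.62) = -20.51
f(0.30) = -4.88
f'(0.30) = 0.29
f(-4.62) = 1106.28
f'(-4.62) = -806.36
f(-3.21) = 330.54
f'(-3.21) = -337.04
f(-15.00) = 71545.00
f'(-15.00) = -17640.00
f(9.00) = 2425.00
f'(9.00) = 1512.00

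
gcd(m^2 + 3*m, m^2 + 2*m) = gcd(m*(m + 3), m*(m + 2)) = m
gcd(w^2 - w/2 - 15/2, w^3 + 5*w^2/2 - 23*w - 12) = 1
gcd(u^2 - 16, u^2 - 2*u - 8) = u - 4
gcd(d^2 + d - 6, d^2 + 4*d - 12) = d - 2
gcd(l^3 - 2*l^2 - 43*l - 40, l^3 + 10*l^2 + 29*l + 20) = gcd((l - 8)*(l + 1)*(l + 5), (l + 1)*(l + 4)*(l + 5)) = l^2 + 6*l + 5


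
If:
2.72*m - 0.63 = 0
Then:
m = 0.23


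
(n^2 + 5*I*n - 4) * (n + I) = n^3 + 6*I*n^2 - 9*n - 4*I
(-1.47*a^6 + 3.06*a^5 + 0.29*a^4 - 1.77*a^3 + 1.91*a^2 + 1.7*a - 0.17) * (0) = 0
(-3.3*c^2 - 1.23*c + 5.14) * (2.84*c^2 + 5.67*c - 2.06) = -9.372*c^4 - 22.2042*c^3 + 14.4215*c^2 + 31.6776*c - 10.5884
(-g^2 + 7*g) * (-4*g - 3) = 4*g^3 - 25*g^2 - 21*g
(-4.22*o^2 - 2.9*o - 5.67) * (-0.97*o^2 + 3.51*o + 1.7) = 4.0934*o^4 - 11.9992*o^3 - 11.8531*o^2 - 24.8317*o - 9.639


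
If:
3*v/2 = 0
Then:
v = 0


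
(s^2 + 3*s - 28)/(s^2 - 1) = (s^2 + 3*s - 28)/(s^2 - 1)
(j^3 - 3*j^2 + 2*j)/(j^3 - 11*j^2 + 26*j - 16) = j/(j - 8)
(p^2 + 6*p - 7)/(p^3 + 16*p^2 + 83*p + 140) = (p - 1)/(p^2 + 9*p + 20)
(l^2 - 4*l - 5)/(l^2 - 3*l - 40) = (-l^2 + 4*l + 5)/(-l^2 + 3*l + 40)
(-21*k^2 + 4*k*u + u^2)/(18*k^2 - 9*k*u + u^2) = (7*k + u)/(-6*k + u)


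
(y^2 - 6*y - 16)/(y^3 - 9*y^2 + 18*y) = (y^2 - 6*y - 16)/(y*(y^2 - 9*y + 18))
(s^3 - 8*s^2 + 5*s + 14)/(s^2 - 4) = (s^2 - 6*s - 7)/(s + 2)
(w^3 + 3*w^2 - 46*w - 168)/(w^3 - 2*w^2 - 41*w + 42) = (w + 4)/(w - 1)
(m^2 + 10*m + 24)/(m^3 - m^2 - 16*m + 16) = (m + 6)/(m^2 - 5*m + 4)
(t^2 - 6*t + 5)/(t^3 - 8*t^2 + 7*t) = (t - 5)/(t*(t - 7))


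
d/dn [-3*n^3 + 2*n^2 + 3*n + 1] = -9*n^2 + 4*n + 3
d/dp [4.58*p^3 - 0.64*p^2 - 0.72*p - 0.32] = 13.74*p^2 - 1.28*p - 0.72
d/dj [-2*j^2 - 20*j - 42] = -4*j - 20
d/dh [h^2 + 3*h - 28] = 2*h + 3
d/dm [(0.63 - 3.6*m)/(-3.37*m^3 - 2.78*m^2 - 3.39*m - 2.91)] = (-24.264*m^3 - 3.6387*m^2 + 3.5028*m + 12.6117)/(11.3569*m^6 + 18.7372*m^5 + 30.577*m^4 + 38.4618*m^3 + 27.6717*m^2 + 19.7298*m + 8.4681)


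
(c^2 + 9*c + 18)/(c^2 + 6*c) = (c + 3)/c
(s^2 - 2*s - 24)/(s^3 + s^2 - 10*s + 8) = (s - 6)/(s^2 - 3*s + 2)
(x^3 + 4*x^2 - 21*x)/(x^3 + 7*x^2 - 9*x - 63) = x/(x + 3)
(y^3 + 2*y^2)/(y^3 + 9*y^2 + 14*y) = y/(y + 7)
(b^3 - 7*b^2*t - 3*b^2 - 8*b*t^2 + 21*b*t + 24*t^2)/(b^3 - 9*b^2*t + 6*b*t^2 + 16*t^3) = (3 - b)/(-b + 2*t)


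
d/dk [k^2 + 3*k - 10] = 2*k + 3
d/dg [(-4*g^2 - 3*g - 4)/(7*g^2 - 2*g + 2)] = (29*g^2 + 40*g - 14)/(49*g^4 - 28*g^3 + 32*g^2 - 8*g + 4)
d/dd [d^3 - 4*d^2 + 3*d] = 3*d^2 - 8*d + 3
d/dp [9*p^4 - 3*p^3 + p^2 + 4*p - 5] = 36*p^3 - 9*p^2 + 2*p + 4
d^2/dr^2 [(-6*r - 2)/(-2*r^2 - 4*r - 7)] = 8*(8*(r + 1)^2*(3*r + 1) - (9*r + 7)*(2*r^2 + 4*r + 7))/(2*r^2 + 4*r + 7)^3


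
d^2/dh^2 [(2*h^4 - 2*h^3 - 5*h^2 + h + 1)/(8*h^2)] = (2*h^4 + h + 3)/(4*h^4)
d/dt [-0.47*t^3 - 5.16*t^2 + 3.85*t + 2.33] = -1.41*t^2 - 10.32*t + 3.85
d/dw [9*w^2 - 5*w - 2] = 18*w - 5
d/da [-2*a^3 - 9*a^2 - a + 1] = -6*a^2 - 18*a - 1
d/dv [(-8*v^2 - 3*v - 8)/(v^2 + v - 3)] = (-5*v^2 + 64*v + 17)/(v^4 + 2*v^3 - 5*v^2 - 6*v + 9)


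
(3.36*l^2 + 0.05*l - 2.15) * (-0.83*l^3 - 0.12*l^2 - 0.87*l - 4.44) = -2.7888*l^5 - 0.4447*l^4 - 1.1447*l^3 - 14.7039*l^2 + 1.6485*l + 9.546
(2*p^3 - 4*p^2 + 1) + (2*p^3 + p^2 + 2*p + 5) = 4*p^3 - 3*p^2 + 2*p + 6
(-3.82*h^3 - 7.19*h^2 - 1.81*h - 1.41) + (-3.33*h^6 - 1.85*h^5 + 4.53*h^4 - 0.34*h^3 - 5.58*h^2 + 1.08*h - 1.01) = -3.33*h^6 - 1.85*h^5 + 4.53*h^4 - 4.16*h^3 - 12.77*h^2 - 0.73*h - 2.42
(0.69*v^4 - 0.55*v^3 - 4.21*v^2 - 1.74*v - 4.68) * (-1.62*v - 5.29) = -1.1178*v^5 - 2.7591*v^4 + 9.7297*v^3 + 25.0897*v^2 + 16.7862*v + 24.7572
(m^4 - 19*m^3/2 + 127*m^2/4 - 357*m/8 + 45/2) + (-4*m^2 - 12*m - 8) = m^4 - 19*m^3/2 + 111*m^2/4 - 453*m/8 + 29/2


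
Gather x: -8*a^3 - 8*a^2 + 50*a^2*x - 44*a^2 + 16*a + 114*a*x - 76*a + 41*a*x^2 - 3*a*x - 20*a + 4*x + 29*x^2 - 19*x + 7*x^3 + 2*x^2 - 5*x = -8*a^3 - 52*a^2 - 80*a + 7*x^3 + x^2*(41*a + 31) + x*(50*a^2 + 111*a - 20)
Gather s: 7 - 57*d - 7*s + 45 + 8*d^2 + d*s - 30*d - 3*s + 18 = 8*d^2 - 87*d + s*(d - 10) + 70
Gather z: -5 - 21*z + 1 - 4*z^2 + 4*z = -4*z^2 - 17*z - 4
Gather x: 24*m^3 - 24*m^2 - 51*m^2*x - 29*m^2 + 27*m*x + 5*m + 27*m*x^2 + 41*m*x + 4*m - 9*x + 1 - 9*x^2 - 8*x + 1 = 24*m^3 - 53*m^2 + 9*m + x^2*(27*m - 9) + x*(-51*m^2 + 68*m - 17) + 2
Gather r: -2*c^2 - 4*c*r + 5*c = -2*c^2 - 4*c*r + 5*c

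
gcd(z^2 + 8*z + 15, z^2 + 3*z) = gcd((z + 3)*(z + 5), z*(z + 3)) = z + 3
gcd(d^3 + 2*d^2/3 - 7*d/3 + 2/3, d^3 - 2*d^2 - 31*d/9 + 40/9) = d - 1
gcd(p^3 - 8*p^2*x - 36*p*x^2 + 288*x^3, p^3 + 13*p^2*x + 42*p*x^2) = p + 6*x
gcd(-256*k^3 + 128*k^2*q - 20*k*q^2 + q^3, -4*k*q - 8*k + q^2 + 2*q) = -4*k + q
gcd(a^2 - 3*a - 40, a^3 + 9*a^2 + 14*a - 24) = 1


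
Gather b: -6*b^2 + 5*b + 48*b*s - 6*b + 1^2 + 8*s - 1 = -6*b^2 + b*(48*s - 1) + 8*s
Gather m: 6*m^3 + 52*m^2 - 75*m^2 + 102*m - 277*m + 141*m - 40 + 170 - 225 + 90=6*m^3 - 23*m^2 - 34*m - 5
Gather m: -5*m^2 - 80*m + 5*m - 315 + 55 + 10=-5*m^2 - 75*m - 250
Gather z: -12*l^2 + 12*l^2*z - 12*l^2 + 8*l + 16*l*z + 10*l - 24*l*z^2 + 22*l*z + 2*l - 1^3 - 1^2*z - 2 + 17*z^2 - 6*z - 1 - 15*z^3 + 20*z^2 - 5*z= -24*l^2 + 20*l - 15*z^3 + z^2*(37 - 24*l) + z*(12*l^2 + 38*l - 12) - 4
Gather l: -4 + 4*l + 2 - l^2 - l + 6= -l^2 + 3*l + 4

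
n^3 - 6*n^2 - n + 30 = (n - 5)*(n - 3)*(n + 2)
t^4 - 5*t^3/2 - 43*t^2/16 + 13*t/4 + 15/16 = (t - 3)*(t - 1)*(t + 1/4)*(t + 5/4)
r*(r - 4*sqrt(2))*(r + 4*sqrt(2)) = r^3 - 32*r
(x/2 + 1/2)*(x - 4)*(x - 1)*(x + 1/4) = x^4/2 - 15*x^3/8 - x^2 + 15*x/8 + 1/2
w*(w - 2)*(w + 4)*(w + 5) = w^4 + 7*w^3 + 2*w^2 - 40*w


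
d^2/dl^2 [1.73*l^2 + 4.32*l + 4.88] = 3.46000000000000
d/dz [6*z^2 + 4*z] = 12*z + 4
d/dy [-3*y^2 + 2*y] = 2 - 6*y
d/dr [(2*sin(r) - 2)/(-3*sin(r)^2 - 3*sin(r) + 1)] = 2*(3*sin(r)^2 - 6*sin(r) - 2)*cos(r)/(3*sin(r)^2 + 3*sin(r) - 1)^2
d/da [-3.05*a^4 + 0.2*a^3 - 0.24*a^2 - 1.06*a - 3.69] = -12.2*a^3 + 0.6*a^2 - 0.48*a - 1.06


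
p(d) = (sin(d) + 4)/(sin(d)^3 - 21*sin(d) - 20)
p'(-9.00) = -0.43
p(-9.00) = -0.31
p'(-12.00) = 0.05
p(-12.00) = -0.15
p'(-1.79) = -63.29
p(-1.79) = -6.99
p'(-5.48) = 0.03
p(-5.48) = -0.14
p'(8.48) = -0.02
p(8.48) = -0.13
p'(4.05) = -2.29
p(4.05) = -0.82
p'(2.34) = -0.03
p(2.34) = -0.14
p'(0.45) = 0.07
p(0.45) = -0.15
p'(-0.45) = 0.46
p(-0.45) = -0.33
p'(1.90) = -0.01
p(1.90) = -0.13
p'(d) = (-3*sin(d)^2*cos(d) + 21*cos(d))*(sin(d) + 4)/(sin(d)^3 - 21*sin(d) - 20)^2 + cos(d)/(sin(d)^3 - 21*sin(d) - 20) = 2*(2 - sin(d))*cos(d)/((sin(d) - 5)^2*(sin(d) + 1)^2)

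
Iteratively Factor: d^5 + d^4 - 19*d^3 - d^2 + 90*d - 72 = (d + 4)*(d^4 - 3*d^3 - 7*d^2 + 27*d - 18) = (d - 2)*(d + 4)*(d^3 - d^2 - 9*d + 9) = (d - 2)*(d - 1)*(d + 4)*(d^2 - 9) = (d - 3)*(d - 2)*(d - 1)*(d + 4)*(d + 3)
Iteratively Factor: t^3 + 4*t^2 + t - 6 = (t + 3)*(t^2 + t - 2) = (t - 1)*(t + 3)*(t + 2)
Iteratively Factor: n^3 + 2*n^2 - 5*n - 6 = (n + 1)*(n^2 + n - 6) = (n - 2)*(n + 1)*(n + 3)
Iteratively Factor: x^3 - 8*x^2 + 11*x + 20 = (x - 5)*(x^2 - 3*x - 4) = (x - 5)*(x + 1)*(x - 4)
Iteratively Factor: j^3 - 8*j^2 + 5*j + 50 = (j + 2)*(j^2 - 10*j + 25) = (j - 5)*(j + 2)*(j - 5)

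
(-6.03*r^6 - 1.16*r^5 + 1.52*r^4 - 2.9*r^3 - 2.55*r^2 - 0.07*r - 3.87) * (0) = 0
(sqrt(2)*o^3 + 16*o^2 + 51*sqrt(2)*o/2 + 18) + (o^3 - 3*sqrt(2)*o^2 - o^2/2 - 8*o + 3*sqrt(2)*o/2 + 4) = o^3 + sqrt(2)*o^3 - 3*sqrt(2)*o^2 + 31*o^2/2 - 8*o + 27*sqrt(2)*o + 22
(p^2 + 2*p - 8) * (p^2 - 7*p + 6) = p^4 - 5*p^3 - 16*p^2 + 68*p - 48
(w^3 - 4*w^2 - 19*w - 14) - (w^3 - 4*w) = -4*w^2 - 15*w - 14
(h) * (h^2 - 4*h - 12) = h^3 - 4*h^2 - 12*h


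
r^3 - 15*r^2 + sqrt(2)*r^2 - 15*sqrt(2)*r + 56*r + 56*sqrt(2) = (r - 8)*(r - 7)*(r + sqrt(2))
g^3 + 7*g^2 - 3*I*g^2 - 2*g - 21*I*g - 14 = (g + 7)*(g - 2*I)*(g - I)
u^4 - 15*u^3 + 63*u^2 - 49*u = u*(u - 7)^2*(u - 1)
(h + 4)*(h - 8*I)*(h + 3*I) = h^3 + 4*h^2 - 5*I*h^2 + 24*h - 20*I*h + 96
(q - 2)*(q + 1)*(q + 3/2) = q^3 + q^2/2 - 7*q/2 - 3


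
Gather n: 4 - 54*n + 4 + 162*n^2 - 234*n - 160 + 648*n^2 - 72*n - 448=810*n^2 - 360*n - 600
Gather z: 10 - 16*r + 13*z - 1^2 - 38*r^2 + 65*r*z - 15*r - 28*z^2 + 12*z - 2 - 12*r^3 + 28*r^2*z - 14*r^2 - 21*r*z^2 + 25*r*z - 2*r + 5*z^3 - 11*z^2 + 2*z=-12*r^3 - 52*r^2 - 33*r + 5*z^3 + z^2*(-21*r - 39) + z*(28*r^2 + 90*r + 27) + 7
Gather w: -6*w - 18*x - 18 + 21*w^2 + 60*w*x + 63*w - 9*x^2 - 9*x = 21*w^2 + w*(60*x + 57) - 9*x^2 - 27*x - 18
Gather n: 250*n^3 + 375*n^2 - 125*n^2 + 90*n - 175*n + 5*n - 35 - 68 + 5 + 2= 250*n^3 + 250*n^2 - 80*n - 96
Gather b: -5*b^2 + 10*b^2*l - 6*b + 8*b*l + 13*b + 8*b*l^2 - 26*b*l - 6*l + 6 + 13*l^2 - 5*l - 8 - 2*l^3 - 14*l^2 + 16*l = b^2*(10*l - 5) + b*(8*l^2 - 18*l + 7) - 2*l^3 - l^2 + 5*l - 2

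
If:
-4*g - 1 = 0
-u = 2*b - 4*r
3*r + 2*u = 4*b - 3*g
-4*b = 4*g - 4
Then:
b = 5/4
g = -1/4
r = 43/44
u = 31/22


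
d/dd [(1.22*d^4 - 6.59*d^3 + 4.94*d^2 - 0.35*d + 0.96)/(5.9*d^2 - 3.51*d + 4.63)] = (14.396*d^5 - 51.7276*d^4 + 68.8562*d^3 - 106.8095*d^2 + 34.4164*d + 1.7491)/(34.81*d^4 - 41.418*d^3 + 66.9541*d^2 - 32.5026*d + 21.4369)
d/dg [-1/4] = 0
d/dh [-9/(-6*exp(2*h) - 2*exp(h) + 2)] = (-27*exp(h) - 9/2)*exp(h)/(3*exp(2*h) + exp(h) - 1)^2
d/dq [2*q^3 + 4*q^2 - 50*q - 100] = 6*q^2 + 8*q - 50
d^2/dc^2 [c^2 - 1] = 2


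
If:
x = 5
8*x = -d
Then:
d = -40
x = 5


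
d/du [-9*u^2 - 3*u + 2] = -18*u - 3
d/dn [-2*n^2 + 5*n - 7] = 5 - 4*n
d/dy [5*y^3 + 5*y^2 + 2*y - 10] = 15*y^2 + 10*y + 2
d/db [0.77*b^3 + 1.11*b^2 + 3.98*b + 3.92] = 2.31*b^2 + 2.22*b + 3.98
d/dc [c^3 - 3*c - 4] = 3*c^2 - 3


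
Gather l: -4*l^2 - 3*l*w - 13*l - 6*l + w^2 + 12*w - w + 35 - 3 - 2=-4*l^2 + l*(-3*w - 19) + w^2 + 11*w + 30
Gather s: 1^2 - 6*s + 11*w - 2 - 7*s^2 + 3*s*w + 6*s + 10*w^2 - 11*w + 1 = -7*s^2 + 3*s*w + 10*w^2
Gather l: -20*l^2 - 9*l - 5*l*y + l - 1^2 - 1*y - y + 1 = -20*l^2 + l*(-5*y - 8) - 2*y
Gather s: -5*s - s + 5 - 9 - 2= -6*s - 6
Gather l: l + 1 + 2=l + 3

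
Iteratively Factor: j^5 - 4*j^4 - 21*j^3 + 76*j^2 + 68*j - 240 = (j + 2)*(j^4 - 6*j^3 - 9*j^2 + 94*j - 120) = (j + 2)*(j + 4)*(j^3 - 10*j^2 + 31*j - 30) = (j - 2)*(j + 2)*(j + 4)*(j^2 - 8*j + 15) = (j - 3)*(j - 2)*(j + 2)*(j + 4)*(j - 5)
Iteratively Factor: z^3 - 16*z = (z - 4)*(z^2 + 4*z) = (z - 4)*(z + 4)*(z)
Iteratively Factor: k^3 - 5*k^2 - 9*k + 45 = (k + 3)*(k^2 - 8*k + 15) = (k - 5)*(k + 3)*(k - 3)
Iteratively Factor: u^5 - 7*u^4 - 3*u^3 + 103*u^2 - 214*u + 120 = (u - 5)*(u^4 - 2*u^3 - 13*u^2 + 38*u - 24) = (u - 5)*(u + 4)*(u^3 - 6*u^2 + 11*u - 6) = (u - 5)*(u - 3)*(u + 4)*(u^2 - 3*u + 2) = (u - 5)*(u - 3)*(u - 2)*(u + 4)*(u - 1)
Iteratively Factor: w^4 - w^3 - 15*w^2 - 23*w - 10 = (w + 2)*(w^3 - 3*w^2 - 9*w - 5) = (w - 5)*(w + 2)*(w^2 + 2*w + 1) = (w - 5)*(w + 1)*(w + 2)*(w + 1)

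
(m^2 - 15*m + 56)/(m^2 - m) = (m^2 - 15*m + 56)/(m*(m - 1))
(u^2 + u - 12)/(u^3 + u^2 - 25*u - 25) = (u^2 + u - 12)/(u^3 + u^2 - 25*u - 25)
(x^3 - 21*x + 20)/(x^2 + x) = (x^3 - 21*x + 20)/(x*(x + 1))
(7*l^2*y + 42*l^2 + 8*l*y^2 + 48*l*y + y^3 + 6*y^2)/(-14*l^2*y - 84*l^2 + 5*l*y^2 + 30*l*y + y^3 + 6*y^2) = (l + y)/(-2*l + y)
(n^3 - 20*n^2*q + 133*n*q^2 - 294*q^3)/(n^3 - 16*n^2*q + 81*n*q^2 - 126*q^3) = (-n + 7*q)/(-n + 3*q)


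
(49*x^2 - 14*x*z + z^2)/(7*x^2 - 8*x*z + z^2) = (7*x - z)/(x - z)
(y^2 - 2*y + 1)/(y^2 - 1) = (y - 1)/(y + 1)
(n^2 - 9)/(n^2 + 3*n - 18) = (n + 3)/(n + 6)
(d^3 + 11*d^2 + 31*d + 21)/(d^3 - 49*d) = (d^2 + 4*d + 3)/(d*(d - 7))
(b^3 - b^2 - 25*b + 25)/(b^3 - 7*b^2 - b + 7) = (b^2 - 25)/(b^2 - 6*b - 7)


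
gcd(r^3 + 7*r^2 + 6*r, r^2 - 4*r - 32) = 1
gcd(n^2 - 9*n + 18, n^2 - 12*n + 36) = n - 6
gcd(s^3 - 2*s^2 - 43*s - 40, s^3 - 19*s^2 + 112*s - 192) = s - 8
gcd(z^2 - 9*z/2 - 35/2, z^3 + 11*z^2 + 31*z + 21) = 1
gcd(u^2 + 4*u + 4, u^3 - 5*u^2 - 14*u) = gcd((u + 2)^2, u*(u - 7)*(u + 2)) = u + 2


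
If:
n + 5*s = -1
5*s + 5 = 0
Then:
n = 4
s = -1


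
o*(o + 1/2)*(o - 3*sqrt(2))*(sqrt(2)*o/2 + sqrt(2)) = sqrt(2)*o^4/2 - 3*o^3 + 5*sqrt(2)*o^3/4 - 15*o^2/2 + sqrt(2)*o^2/2 - 3*o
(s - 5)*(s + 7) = s^2 + 2*s - 35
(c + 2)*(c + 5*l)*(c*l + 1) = c^3*l + 5*c^2*l^2 + 2*c^2*l + c^2 + 10*c*l^2 + 5*c*l + 2*c + 10*l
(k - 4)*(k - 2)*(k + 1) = k^3 - 5*k^2 + 2*k + 8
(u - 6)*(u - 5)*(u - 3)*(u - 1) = u^4 - 15*u^3 + 77*u^2 - 153*u + 90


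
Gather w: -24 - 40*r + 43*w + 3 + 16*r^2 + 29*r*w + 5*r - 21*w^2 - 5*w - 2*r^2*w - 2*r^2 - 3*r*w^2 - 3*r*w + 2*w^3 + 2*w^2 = 14*r^2 - 35*r + 2*w^3 + w^2*(-3*r - 19) + w*(-2*r^2 + 26*r + 38) - 21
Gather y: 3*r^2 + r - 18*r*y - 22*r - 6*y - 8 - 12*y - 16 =3*r^2 - 21*r + y*(-18*r - 18) - 24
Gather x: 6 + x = x + 6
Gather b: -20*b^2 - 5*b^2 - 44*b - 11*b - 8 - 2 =-25*b^2 - 55*b - 10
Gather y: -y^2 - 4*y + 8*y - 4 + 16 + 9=-y^2 + 4*y + 21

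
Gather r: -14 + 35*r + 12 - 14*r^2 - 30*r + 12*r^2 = -2*r^2 + 5*r - 2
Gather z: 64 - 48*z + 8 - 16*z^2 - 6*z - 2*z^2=-18*z^2 - 54*z + 72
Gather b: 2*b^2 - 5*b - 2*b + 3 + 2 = 2*b^2 - 7*b + 5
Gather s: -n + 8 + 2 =10 - n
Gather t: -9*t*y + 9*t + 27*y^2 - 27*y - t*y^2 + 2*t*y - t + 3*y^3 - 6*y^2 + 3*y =t*(-y^2 - 7*y + 8) + 3*y^3 + 21*y^2 - 24*y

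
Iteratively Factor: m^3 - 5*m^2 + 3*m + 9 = (m + 1)*(m^2 - 6*m + 9) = (m - 3)*(m + 1)*(m - 3)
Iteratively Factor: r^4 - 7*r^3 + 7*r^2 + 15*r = (r + 1)*(r^3 - 8*r^2 + 15*r) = (r - 5)*(r + 1)*(r^2 - 3*r) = r*(r - 5)*(r + 1)*(r - 3)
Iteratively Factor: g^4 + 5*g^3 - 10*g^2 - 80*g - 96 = (g + 3)*(g^3 + 2*g^2 - 16*g - 32) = (g - 4)*(g + 3)*(g^2 + 6*g + 8) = (g - 4)*(g + 2)*(g + 3)*(g + 4)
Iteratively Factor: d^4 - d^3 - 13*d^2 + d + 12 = (d - 1)*(d^3 - 13*d - 12) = (d - 4)*(d - 1)*(d^2 + 4*d + 3) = (d - 4)*(d - 1)*(d + 3)*(d + 1)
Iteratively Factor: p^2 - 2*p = (p)*(p - 2)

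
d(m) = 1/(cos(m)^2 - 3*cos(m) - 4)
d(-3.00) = -20.03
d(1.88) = -0.33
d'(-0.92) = 0.05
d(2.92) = -8.22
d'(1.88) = -0.38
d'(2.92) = -73.52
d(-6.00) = -0.17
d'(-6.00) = -0.00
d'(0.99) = -0.06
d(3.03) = -32.19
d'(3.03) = -575.68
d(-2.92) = -8.22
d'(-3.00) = 281.82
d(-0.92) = -0.18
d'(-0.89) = 0.04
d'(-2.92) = 73.52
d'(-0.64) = 0.03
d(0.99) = -0.19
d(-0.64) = -0.17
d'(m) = (2*sin(m)*cos(m) - 3*sin(m))/(cos(m)^2 - 3*cos(m) - 4)^2 = (2*cos(m) - 3)*sin(m)/(sin(m)^2 + 3*cos(m) + 3)^2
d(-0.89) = -0.18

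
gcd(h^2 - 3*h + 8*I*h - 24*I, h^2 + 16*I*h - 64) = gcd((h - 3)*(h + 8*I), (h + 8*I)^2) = h + 8*I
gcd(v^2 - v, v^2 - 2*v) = v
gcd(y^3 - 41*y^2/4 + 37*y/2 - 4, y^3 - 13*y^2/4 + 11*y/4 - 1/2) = y^2 - 9*y/4 + 1/2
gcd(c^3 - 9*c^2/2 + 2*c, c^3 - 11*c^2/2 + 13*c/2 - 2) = c^2 - 9*c/2 + 2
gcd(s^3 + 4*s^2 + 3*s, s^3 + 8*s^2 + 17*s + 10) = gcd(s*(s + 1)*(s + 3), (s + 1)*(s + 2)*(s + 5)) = s + 1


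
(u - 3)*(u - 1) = u^2 - 4*u + 3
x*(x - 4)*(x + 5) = x^3 + x^2 - 20*x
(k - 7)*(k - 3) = k^2 - 10*k + 21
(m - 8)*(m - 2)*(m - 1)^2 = m^4 - 12*m^3 + 37*m^2 - 42*m + 16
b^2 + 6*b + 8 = (b + 2)*(b + 4)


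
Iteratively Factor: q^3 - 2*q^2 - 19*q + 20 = (q + 4)*(q^2 - 6*q + 5) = (q - 5)*(q + 4)*(q - 1)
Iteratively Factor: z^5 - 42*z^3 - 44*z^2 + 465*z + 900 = (z - 5)*(z^4 + 5*z^3 - 17*z^2 - 129*z - 180) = (z - 5)*(z + 3)*(z^3 + 2*z^2 - 23*z - 60) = (z - 5)*(z + 3)^2*(z^2 - z - 20) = (z - 5)*(z + 3)^2*(z + 4)*(z - 5)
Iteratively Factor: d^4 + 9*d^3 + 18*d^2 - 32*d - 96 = (d + 4)*(d^3 + 5*d^2 - 2*d - 24) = (d - 2)*(d + 4)*(d^2 + 7*d + 12) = (d - 2)*(d + 3)*(d + 4)*(d + 4)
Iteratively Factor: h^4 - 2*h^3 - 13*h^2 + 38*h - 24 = (h + 4)*(h^3 - 6*h^2 + 11*h - 6) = (h - 3)*(h + 4)*(h^2 - 3*h + 2) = (h - 3)*(h - 2)*(h + 4)*(h - 1)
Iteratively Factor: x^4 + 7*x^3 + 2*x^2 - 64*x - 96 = (x - 3)*(x^3 + 10*x^2 + 32*x + 32) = (x - 3)*(x + 4)*(x^2 + 6*x + 8) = (x - 3)*(x + 2)*(x + 4)*(x + 4)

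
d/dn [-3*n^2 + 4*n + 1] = 4 - 6*n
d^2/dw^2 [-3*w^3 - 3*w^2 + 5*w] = -18*w - 6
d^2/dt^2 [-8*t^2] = -16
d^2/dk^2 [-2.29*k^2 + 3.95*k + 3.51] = -4.58000000000000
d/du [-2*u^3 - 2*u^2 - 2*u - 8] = -6*u^2 - 4*u - 2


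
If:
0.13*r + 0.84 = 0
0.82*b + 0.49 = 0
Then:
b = -0.60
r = -6.46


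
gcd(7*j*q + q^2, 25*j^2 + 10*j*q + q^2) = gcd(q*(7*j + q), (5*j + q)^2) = 1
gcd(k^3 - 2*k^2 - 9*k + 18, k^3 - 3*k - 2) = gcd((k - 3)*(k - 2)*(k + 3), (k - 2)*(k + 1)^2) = k - 2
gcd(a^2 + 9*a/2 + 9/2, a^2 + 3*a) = a + 3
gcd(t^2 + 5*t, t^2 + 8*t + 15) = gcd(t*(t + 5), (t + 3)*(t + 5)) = t + 5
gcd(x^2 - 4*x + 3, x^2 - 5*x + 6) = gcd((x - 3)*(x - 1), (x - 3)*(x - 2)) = x - 3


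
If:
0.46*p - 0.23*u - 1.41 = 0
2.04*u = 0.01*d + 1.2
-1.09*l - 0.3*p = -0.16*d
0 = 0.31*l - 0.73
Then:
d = 22.44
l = 2.35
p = 3.41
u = 0.70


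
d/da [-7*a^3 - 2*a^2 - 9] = a*(-21*a - 4)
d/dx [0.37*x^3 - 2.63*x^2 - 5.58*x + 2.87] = 1.11*x^2 - 5.26*x - 5.58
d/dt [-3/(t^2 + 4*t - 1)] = 6*(t + 2)/(t^2 + 4*t - 1)^2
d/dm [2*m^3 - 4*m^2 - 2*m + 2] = 6*m^2 - 8*m - 2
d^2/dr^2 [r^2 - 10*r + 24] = 2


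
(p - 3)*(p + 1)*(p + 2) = p^3 - 7*p - 6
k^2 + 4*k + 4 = (k + 2)^2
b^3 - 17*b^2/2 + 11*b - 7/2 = (b - 7)*(b - 1)*(b - 1/2)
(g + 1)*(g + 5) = g^2 + 6*g + 5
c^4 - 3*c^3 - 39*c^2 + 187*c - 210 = (c - 5)*(c - 3)*(c - 2)*(c + 7)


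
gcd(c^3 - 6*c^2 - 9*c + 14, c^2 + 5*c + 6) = c + 2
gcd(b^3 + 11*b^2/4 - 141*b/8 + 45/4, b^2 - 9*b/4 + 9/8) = b - 3/4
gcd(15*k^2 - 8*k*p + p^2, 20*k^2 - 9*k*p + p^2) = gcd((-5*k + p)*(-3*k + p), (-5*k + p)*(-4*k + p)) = -5*k + p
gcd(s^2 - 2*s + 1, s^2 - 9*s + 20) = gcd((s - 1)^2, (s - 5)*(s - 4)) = 1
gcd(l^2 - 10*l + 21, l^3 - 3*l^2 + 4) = 1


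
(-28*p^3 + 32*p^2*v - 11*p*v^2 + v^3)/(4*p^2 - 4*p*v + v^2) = -7*p + v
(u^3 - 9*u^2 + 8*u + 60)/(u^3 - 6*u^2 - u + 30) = (u - 6)/(u - 3)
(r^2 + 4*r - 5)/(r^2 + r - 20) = (r - 1)/(r - 4)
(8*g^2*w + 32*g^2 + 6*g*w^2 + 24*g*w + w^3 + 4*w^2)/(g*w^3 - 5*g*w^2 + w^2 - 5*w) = (8*g^2*w + 32*g^2 + 6*g*w^2 + 24*g*w + w^3 + 4*w^2)/(w*(g*w^2 - 5*g*w + w - 5))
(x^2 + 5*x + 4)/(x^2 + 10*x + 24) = (x + 1)/(x + 6)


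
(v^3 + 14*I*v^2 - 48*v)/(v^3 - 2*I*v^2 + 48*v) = (v + 8*I)/(v - 8*I)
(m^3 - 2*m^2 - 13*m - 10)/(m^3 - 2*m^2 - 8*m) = (m^2 - 4*m - 5)/(m*(m - 4))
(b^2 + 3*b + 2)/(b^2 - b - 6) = (b + 1)/(b - 3)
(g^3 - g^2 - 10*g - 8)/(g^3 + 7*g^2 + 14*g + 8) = (g - 4)/(g + 4)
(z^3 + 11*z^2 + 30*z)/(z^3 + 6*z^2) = (z + 5)/z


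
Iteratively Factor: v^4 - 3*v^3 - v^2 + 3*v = (v)*(v^3 - 3*v^2 - v + 3) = v*(v - 1)*(v^2 - 2*v - 3) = v*(v - 1)*(v + 1)*(v - 3)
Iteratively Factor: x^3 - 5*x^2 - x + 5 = (x - 1)*(x^2 - 4*x - 5) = (x - 5)*(x - 1)*(x + 1)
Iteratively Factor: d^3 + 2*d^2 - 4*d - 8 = (d + 2)*(d^2 - 4) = (d + 2)^2*(d - 2)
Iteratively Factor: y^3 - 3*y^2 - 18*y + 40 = (y - 5)*(y^2 + 2*y - 8) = (y - 5)*(y - 2)*(y + 4)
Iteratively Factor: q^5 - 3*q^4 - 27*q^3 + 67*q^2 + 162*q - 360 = (q + 4)*(q^4 - 7*q^3 + q^2 + 63*q - 90) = (q + 3)*(q + 4)*(q^3 - 10*q^2 + 31*q - 30) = (q - 3)*(q + 3)*(q + 4)*(q^2 - 7*q + 10) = (q - 3)*(q - 2)*(q + 3)*(q + 4)*(q - 5)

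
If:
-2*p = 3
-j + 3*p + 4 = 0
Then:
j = -1/2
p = -3/2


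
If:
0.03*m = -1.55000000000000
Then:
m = -51.67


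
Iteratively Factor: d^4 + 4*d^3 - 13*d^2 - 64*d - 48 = (d + 4)*(d^3 - 13*d - 12) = (d + 1)*(d + 4)*(d^2 - d - 12) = (d + 1)*(d + 3)*(d + 4)*(d - 4)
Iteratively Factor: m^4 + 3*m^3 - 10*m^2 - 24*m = (m + 4)*(m^3 - m^2 - 6*m) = (m + 2)*(m + 4)*(m^2 - 3*m) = (m - 3)*(m + 2)*(m + 4)*(m)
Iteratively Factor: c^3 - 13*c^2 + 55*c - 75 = (c - 5)*(c^2 - 8*c + 15) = (c - 5)*(c - 3)*(c - 5)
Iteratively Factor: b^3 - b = (b)*(b^2 - 1) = b*(b - 1)*(b + 1)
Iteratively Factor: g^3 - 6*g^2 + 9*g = (g)*(g^2 - 6*g + 9) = g*(g - 3)*(g - 3)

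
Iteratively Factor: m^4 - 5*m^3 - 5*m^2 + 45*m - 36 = (m - 3)*(m^3 - 2*m^2 - 11*m + 12) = (m - 3)*(m + 3)*(m^2 - 5*m + 4) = (m - 3)*(m - 1)*(m + 3)*(m - 4)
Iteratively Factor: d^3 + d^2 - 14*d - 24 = (d - 4)*(d^2 + 5*d + 6) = (d - 4)*(d + 2)*(d + 3)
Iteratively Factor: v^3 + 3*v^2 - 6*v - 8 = (v - 2)*(v^2 + 5*v + 4) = (v - 2)*(v + 4)*(v + 1)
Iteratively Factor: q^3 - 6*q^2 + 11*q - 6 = (q - 1)*(q^2 - 5*q + 6) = (q - 3)*(q - 1)*(q - 2)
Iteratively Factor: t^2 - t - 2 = (t - 2)*(t + 1)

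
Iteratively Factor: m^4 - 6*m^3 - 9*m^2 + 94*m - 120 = (m - 2)*(m^3 - 4*m^2 - 17*m + 60) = (m - 2)*(m + 4)*(m^2 - 8*m + 15) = (m - 3)*(m - 2)*(m + 4)*(m - 5)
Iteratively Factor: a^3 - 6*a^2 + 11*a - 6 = (a - 2)*(a^2 - 4*a + 3) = (a - 2)*(a - 1)*(a - 3)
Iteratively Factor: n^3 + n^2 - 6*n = (n - 2)*(n^2 + 3*n) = n*(n - 2)*(n + 3)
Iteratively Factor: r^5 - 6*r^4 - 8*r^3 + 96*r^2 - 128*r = (r - 2)*(r^4 - 4*r^3 - 16*r^2 + 64*r) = r*(r - 2)*(r^3 - 4*r^2 - 16*r + 64) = r*(r - 4)*(r - 2)*(r^2 - 16) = r*(r - 4)^2*(r - 2)*(r + 4)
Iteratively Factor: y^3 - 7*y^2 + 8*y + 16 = (y - 4)*(y^2 - 3*y - 4) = (y - 4)^2*(y + 1)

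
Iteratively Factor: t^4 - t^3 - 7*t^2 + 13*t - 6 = (t - 2)*(t^3 + t^2 - 5*t + 3) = (t - 2)*(t + 3)*(t^2 - 2*t + 1) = (t - 2)*(t - 1)*(t + 3)*(t - 1)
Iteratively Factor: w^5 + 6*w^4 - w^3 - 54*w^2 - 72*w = (w - 3)*(w^4 + 9*w^3 + 26*w^2 + 24*w) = w*(w - 3)*(w^3 + 9*w^2 + 26*w + 24) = w*(w - 3)*(w + 3)*(w^2 + 6*w + 8) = w*(w - 3)*(w + 2)*(w + 3)*(w + 4)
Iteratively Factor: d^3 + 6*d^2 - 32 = (d - 2)*(d^2 + 8*d + 16) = (d - 2)*(d + 4)*(d + 4)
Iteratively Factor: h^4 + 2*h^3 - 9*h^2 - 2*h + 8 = (h + 4)*(h^3 - 2*h^2 - h + 2) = (h + 1)*(h + 4)*(h^2 - 3*h + 2) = (h - 2)*(h + 1)*(h + 4)*(h - 1)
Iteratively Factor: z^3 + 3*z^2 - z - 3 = (z + 3)*(z^2 - 1) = (z - 1)*(z + 3)*(z + 1)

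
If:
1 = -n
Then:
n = -1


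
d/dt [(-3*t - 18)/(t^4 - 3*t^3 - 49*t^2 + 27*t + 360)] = 3*(3*t^4 + 18*t^3 - 103*t^2 - 588*t - 198)/(t^8 - 6*t^7 - 89*t^6 + 348*t^5 + 2959*t^4 - 4806*t^3 - 34551*t^2 + 19440*t + 129600)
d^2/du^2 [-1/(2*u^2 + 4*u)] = (u*(u + 2) - 4*(u + 1)^2)/(u^3*(u + 2)^3)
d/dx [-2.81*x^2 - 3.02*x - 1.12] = -5.62*x - 3.02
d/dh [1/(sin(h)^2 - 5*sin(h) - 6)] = (5 - 2*sin(h))*cos(h)/((sin(h) - 6)^2*(sin(h) + 1)^2)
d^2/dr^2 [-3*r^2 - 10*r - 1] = -6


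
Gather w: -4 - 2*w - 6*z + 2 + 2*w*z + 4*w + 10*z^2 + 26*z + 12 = w*(2*z + 2) + 10*z^2 + 20*z + 10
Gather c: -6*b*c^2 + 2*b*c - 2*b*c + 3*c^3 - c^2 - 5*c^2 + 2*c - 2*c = 3*c^3 + c^2*(-6*b - 6)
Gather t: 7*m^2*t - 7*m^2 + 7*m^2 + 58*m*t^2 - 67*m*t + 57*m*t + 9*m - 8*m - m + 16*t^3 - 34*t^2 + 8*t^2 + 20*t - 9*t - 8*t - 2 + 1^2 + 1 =16*t^3 + t^2*(58*m - 26) + t*(7*m^2 - 10*m + 3)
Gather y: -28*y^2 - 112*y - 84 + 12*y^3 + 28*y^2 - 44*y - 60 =12*y^3 - 156*y - 144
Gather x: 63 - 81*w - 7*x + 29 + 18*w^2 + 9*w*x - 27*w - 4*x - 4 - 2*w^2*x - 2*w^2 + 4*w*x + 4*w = 16*w^2 - 104*w + x*(-2*w^2 + 13*w - 11) + 88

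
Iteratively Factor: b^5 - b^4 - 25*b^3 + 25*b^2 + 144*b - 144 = (b - 1)*(b^4 - 25*b^2 + 144) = (b - 3)*(b - 1)*(b^3 + 3*b^2 - 16*b - 48) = (b - 3)*(b - 1)*(b + 3)*(b^2 - 16) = (b - 4)*(b - 3)*(b - 1)*(b + 3)*(b + 4)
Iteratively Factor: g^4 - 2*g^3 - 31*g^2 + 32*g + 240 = (g - 5)*(g^3 + 3*g^2 - 16*g - 48) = (g - 5)*(g - 4)*(g^2 + 7*g + 12) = (g - 5)*(g - 4)*(g + 3)*(g + 4)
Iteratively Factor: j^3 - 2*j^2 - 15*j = (j - 5)*(j^2 + 3*j) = (j - 5)*(j + 3)*(j)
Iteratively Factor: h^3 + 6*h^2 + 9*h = (h)*(h^2 + 6*h + 9) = h*(h + 3)*(h + 3)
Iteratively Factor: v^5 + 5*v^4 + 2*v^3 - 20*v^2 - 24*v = (v + 3)*(v^4 + 2*v^3 - 4*v^2 - 8*v) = (v + 2)*(v + 3)*(v^3 - 4*v) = (v - 2)*(v + 2)*(v + 3)*(v^2 + 2*v) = (v - 2)*(v + 2)^2*(v + 3)*(v)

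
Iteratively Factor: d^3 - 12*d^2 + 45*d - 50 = (d - 5)*(d^2 - 7*d + 10) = (d - 5)*(d - 2)*(d - 5)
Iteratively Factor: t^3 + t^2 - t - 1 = (t + 1)*(t^2 - 1) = (t + 1)^2*(t - 1)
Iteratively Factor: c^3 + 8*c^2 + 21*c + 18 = (c + 3)*(c^2 + 5*c + 6) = (c + 3)^2*(c + 2)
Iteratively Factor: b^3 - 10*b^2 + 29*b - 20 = (b - 5)*(b^2 - 5*b + 4) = (b - 5)*(b - 4)*(b - 1)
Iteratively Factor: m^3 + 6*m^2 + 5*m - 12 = (m + 4)*(m^2 + 2*m - 3) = (m - 1)*(m + 4)*(m + 3)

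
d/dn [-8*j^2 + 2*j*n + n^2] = 2*j + 2*n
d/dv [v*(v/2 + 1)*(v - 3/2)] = 3*v^2/2 + v/2 - 3/2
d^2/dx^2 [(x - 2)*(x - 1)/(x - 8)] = 84/(x^3 - 24*x^2 + 192*x - 512)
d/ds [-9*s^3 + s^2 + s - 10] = -27*s^2 + 2*s + 1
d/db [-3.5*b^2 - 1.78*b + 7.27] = -7.0*b - 1.78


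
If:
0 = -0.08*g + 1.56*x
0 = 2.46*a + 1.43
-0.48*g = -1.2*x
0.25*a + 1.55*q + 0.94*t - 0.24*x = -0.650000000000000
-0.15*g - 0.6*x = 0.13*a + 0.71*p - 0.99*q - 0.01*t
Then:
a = -0.58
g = 0.00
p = -0.831531122217174*t - 0.347565592875374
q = -0.606451612903226*t - 0.325596643063205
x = 0.00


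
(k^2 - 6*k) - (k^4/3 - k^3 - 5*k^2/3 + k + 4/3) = -k^4/3 + k^3 + 8*k^2/3 - 7*k - 4/3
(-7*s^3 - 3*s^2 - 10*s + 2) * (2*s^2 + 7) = -14*s^5 - 6*s^4 - 69*s^3 - 17*s^2 - 70*s + 14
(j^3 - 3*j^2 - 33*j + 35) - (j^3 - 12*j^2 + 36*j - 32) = 9*j^2 - 69*j + 67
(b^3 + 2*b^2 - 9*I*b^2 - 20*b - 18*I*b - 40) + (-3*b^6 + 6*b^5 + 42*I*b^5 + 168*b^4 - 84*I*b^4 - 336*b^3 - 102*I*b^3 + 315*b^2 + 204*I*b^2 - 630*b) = -3*b^6 + 6*b^5 + 42*I*b^5 + 168*b^4 - 84*I*b^4 - 335*b^3 - 102*I*b^3 + 317*b^2 + 195*I*b^2 - 650*b - 18*I*b - 40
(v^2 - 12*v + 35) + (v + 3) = v^2 - 11*v + 38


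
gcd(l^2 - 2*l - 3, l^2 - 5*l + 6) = l - 3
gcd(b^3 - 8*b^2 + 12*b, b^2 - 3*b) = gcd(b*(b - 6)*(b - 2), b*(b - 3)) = b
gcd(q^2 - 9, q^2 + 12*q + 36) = 1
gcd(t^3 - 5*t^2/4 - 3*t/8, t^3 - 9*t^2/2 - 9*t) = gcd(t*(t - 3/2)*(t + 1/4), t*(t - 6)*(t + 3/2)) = t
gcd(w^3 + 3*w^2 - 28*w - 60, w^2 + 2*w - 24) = w + 6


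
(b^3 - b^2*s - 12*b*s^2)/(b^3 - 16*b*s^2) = (b + 3*s)/(b + 4*s)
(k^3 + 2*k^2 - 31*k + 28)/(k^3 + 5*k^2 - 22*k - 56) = (k - 1)/(k + 2)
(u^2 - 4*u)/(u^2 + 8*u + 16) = u*(u - 4)/(u^2 + 8*u + 16)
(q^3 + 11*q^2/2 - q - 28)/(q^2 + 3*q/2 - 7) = q + 4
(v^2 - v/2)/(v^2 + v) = (v - 1/2)/(v + 1)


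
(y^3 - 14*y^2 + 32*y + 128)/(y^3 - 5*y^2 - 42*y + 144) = (y^2 - 6*y - 16)/(y^2 + 3*y - 18)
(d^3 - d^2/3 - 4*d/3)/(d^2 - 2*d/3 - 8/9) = 3*d*(d + 1)/(3*d + 2)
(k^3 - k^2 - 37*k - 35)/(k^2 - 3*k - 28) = (k^2 + 6*k + 5)/(k + 4)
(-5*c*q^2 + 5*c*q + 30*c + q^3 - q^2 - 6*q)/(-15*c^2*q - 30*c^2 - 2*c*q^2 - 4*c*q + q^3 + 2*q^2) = (q - 3)/(3*c + q)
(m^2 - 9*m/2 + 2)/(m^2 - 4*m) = (m - 1/2)/m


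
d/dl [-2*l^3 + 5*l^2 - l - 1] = -6*l^2 + 10*l - 1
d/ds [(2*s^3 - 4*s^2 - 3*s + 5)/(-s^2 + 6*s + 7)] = (-2*s^4 + 24*s^3 + 15*s^2 - 46*s - 51)/(s^4 - 12*s^3 + 22*s^2 + 84*s + 49)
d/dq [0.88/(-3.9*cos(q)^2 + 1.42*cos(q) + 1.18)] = (1.2496 - 6.864*cos(q))*sin(q)/(-3.9*cos(q)^2 + 1.42*cos(q) + 1.18)^2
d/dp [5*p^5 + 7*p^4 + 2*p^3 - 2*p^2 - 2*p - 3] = 25*p^4 + 28*p^3 + 6*p^2 - 4*p - 2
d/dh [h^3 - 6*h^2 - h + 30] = 3*h^2 - 12*h - 1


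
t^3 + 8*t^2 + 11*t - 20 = (t - 1)*(t + 4)*(t + 5)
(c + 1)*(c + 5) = c^2 + 6*c + 5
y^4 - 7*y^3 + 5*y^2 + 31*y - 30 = (y - 5)*(y - 3)*(y - 1)*(y + 2)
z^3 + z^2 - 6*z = z*(z - 2)*(z + 3)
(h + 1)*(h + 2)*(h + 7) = h^3 + 10*h^2 + 23*h + 14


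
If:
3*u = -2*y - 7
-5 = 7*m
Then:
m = -5/7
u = -2*y/3 - 7/3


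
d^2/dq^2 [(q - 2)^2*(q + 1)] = 6*q - 6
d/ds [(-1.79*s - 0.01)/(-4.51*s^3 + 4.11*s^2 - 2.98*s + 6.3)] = (-16.1458*s^3 + 7.2216*s^2 + 0.0822000000000003*s - 11.3068)/(20.3401*s^6 - 37.0722*s^5 + 43.7717*s^4 - 81.3216*s^3 + 60.6664*s^2 - 37.548*s + 39.69)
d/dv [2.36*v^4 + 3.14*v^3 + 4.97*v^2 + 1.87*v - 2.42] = 9.44*v^3 + 9.42*v^2 + 9.94*v + 1.87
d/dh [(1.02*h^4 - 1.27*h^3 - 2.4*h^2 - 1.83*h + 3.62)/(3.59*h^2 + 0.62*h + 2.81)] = (7.3236*h^5 - 2.6621*h^4 + 9.89*h^3 - 5.6244*h^2 - 39.4796*h - 7.3867)/(12.8881*h^4 + 4.4516*h^3 + 20.5602*h^2 + 3.4844*h + 7.8961)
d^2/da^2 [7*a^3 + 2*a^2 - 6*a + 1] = 42*a + 4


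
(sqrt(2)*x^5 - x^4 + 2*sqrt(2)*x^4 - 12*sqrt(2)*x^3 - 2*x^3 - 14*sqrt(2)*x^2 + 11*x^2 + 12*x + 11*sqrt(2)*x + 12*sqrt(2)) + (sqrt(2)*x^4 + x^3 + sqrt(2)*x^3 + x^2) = sqrt(2)*x^5 - x^4 + 3*sqrt(2)*x^4 - 11*sqrt(2)*x^3 - x^3 - 14*sqrt(2)*x^2 + 12*x^2 + 12*x + 11*sqrt(2)*x + 12*sqrt(2)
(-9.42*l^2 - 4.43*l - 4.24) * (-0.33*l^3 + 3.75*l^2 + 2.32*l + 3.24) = 3.1086*l^5 - 33.8631*l^4 - 37.0677*l^3 - 56.6984*l^2 - 24.19*l - 13.7376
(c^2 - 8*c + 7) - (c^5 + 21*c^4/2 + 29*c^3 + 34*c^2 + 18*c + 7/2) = -c^5 - 21*c^4/2 - 29*c^3 - 33*c^2 - 26*c + 7/2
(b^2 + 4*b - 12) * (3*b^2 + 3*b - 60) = 3*b^4 + 15*b^3 - 84*b^2 - 276*b + 720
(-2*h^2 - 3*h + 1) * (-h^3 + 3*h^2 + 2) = 2*h^5 - 3*h^4 - 10*h^3 - h^2 - 6*h + 2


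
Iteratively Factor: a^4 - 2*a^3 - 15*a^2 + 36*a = (a - 3)*(a^3 + a^2 - 12*a) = (a - 3)^2*(a^2 + 4*a) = a*(a - 3)^2*(a + 4)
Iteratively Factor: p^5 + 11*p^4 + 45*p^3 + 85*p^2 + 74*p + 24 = (p + 4)*(p^4 + 7*p^3 + 17*p^2 + 17*p + 6) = (p + 3)*(p + 4)*(p^3 + 4*p^2 + 5*p + 2) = (p + 2)*(p + 3)*(p + 4)*(p^2 + 2*p + 1) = (p + 1)*(p + 2)*(p + 3)*(p + 4)*(p + 1)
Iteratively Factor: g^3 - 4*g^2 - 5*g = (g - 5)*(g^2 + g) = g*(g - 5)*(g + 1)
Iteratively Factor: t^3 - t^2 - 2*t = (t + 1)*(t^2 - 2*t) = (t - 2)*(t + 1)*(t)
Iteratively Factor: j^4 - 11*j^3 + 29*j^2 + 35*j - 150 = (j + 2)*(j^3 - 13*j^2 + 55*j - 75) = (j - 5)*(j + 2)*(j^2 - 8*j + 15) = (j - 5)^2*(j + 2)*(j - 3)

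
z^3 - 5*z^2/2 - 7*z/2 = z*(z - 7/2)*(z + 1)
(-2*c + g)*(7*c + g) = -14*c^2 + 5*c*g + g^2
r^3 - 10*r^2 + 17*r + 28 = (r - 7)*(r - 4)*(r + 1)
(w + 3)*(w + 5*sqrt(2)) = w^2 + 3*w + 5*sqrt(2)*w + 15*sqrt(2)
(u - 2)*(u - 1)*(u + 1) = u^3 - 2*u^2 - u + 2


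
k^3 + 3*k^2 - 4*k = k*(k - 1)*(k + 4)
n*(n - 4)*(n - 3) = n^3 - 7*n^2 + 12*n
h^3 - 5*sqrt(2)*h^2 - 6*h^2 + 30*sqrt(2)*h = h*(h - 6)*(h - 5*sqrt(2))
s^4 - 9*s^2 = s^2*(s - 3)*(s + 3)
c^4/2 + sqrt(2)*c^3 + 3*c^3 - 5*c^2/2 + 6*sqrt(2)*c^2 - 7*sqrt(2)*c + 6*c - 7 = (c/2 + sqrt(2)/2)*(c - 1)*(c + 7)*(c + sqrt(2))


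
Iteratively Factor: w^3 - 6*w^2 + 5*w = (w - 5)*(w^2 - w) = (w - 5)*(w - 1)*(w)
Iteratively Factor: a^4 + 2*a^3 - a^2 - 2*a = (a + 2)*(a^3 - a) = a*(a + 2)*(a^2 - 1) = a*(a - 1)*(a + 2)*(a + 1)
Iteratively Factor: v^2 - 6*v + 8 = (v - 2)*(v - 4)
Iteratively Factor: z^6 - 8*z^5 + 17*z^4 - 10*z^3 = (z - 5)*(z^5 - 3*z^4 + 2*z^3) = z*(z - 5)*(z^4 - 3*z^3 + 2*z^2) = z^2*(z - 5)*(z^3 - 3*z^2 + 2*z) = z^2*(z - 5)*(z - 2)*(z^2 - z) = z^3*(z - 5)*(z - 2)*(z - 1)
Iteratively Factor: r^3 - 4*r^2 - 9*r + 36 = (r - 4)*(r^2 - 9) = (r - 4)*(r - 3)*(r + 3)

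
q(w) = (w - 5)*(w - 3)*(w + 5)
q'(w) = (w - 5)*(w - 3) + (w - 5)*(w + 5) + (w - 3)*(w + 5)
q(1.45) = 35.49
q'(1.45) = -27.39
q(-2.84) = 98.90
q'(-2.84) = 16.24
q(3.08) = -1.24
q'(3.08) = -15.02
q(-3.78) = 72.62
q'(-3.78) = 40.55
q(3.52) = -6.56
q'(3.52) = -8.95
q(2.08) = 19.02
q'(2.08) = -24.50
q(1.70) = 28.74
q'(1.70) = -26.53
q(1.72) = 28.21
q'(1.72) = -26.44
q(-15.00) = -3600.00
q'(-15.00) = 740.00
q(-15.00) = -3600.00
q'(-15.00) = 740.00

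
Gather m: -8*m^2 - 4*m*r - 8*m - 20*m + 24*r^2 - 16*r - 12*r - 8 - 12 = -8*m^2 + m*(-4*r - 28) + 24*r^2 - 28*r - 20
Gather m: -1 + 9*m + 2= 9*m + 1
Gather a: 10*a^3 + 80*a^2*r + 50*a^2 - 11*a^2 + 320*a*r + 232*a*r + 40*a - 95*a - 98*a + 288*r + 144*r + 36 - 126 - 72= 10*a^3 + a^2*(80*r + 39) + a*(552*r - 153) + 432*r - 162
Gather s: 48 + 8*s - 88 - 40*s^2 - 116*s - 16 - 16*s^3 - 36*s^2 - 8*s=-16*s^3 - 76*s^2 - 116*s - 56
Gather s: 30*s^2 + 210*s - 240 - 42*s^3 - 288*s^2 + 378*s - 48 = -42*s^3 - 258*s^2 + 588*s - 288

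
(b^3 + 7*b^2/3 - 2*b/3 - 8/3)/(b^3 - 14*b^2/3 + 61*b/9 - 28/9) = 3*(3*b^2 + 10*b + 8)/(9*b^2 - 33*b + 28)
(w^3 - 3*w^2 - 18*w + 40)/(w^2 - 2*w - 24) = (w^2 - 7*w + 10)/(w - 6)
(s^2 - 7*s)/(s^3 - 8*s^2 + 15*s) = (s - 7)/(s^2 - 8*s + 15)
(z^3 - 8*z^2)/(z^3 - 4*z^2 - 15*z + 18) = z^2*(z - 8)/(z^3 - 4*z^2 - 15*z + 18)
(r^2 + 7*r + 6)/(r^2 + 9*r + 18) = (r + 1)/(r + 3)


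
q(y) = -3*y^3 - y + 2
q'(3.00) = -82.00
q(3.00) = -82.00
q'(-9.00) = -730.00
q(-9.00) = 2198.00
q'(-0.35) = -2.10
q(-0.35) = 2.48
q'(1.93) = -34.52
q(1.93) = -21.50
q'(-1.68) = -26.40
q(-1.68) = 17.90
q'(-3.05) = -84.72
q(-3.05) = 90.17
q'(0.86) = -7.66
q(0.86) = -0.77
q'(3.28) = -97.83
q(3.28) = -107.14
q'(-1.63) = -24.91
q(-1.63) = 16.62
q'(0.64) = -4.69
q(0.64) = 0.57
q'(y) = -9*y^2 - 1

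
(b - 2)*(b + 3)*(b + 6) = b^3 + 7*b^2 - 36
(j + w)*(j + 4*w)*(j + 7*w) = j^3 + 12*j^2*w + 39*j*w^2 + 28*w^3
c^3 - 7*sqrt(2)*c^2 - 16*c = c*(c - 8*sqrt(2))*(c + sqrt(2))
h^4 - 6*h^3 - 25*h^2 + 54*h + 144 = (h - 8)*(h - 3)*(h + 2)*(h + 3)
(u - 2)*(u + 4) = u^2 + 2*u - 8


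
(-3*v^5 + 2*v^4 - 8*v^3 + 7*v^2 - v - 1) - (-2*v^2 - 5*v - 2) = -3*v^5 + 2*v^4 - 8*v^3 + 9*v^2 + 4*v + 1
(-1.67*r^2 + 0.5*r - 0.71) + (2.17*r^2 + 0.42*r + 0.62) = 0.5*r^2 + 0.92*r - 0.09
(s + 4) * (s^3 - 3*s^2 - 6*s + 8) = s^4 + s^3 - 18*s^2 - 16*s + 32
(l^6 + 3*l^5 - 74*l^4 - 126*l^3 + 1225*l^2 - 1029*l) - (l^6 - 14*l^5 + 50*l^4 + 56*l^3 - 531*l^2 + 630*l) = 17*l^5 - 124*l^4 - 182*l^3 + 1756*l^2 - 1659*l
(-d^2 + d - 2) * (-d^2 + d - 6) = d^4 - 2*d^3 + 9*d^2 - 8*d + 12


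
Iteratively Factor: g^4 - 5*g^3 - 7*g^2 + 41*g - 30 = (g + 3)*(g^3 - 8*g^2 + 17*g - 10) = (g - 1)*(g + 3)*(g^2 - 7*g + 10) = (g - 5)*(g - 1)*(g + 3)*(g - 2)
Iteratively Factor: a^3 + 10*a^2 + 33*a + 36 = (a + 4)*(a^2 + 6*a + 9) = (a + 3)*(a + 4)*(a + 3)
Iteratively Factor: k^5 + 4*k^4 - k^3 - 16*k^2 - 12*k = (k + 2)*(k^4 + 2*k^3 - 5*k^2 - 6*k) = (k + 1)*(k + 2)*(k^3 + k^2 - 6*k) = (k - 2)*(k + 1)*(k + 2)*(k^2 + 3*k) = (k - 2)*(k + 1)*(k + 2)*(k + 3)*(k)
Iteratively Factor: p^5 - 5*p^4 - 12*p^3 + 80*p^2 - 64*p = (p + 4)*(p^4 - 9*p^3 + 24*p^2 - 16*p) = p*(p + 4)*(p^3 - 9*p^2 + 24*p - 16) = p*(p - 4)*(p + 4)*(p^2 - 5*p + 4) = p*(p - 4)*(p - 1)*(p + 4)*(p - 4)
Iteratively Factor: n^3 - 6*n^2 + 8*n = (n - 4)*(n^2 - 2*n) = n*(n - 4)*(n - 2)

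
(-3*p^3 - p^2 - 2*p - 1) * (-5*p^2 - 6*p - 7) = 15*p^5 + 23*p^4 + 37*p^3 + 24*p^2 + 20*p + 7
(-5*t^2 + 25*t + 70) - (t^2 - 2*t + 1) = -6*t^2 + 27*t + 69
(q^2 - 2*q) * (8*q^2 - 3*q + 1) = 8*q^4 - 19*q^3 + 7*q^2 - 2*q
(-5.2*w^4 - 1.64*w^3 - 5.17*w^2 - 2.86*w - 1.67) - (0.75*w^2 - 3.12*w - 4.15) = -5.2*w^4 - 1.64*w^3 - 5.92*w^2 + 0.26*w + 2.48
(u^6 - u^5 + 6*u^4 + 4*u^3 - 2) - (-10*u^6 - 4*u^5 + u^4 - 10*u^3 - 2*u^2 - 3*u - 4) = 11*u^6 + 3*u^5 + 5*u^4 + 14*u^3 + 2*u^2 + 3*u + 2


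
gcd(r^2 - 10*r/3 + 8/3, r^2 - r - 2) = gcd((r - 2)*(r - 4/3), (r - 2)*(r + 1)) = r - 2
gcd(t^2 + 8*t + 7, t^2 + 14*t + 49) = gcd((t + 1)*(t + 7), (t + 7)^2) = t + 7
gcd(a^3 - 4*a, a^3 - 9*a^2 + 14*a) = a^2 - 2*a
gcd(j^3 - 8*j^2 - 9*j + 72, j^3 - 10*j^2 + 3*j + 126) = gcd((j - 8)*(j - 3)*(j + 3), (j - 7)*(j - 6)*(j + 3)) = j + 3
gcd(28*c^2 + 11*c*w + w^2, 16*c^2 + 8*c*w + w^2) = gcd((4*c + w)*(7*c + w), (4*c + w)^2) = 4*c + w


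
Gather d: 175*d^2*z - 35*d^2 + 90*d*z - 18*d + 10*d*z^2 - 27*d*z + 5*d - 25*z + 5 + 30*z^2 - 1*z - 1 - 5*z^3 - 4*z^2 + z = d^2*(175*z - 35) + d*(10*z^2 + 63*z - 13) - 5*z^3 + 26*z^2 - 25*z + 4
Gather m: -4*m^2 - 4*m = -4*m^2 - 4*m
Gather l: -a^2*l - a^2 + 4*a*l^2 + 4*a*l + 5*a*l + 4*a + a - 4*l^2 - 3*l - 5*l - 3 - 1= -a^2 + 5*a + l^2*(4*a - 4) + l*(-a^2 + 9*a - 8) - 4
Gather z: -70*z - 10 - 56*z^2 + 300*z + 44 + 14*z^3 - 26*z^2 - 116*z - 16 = 14*z^3 - 82*z^2 + 114*z + 18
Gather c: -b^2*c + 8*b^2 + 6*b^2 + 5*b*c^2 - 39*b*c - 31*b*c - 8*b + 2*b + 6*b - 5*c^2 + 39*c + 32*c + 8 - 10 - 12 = 14*b^2 + c^2*(5*b - 5) + c*(-b^2 - 70*b + 71) - 14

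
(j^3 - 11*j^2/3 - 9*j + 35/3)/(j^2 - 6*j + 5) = j + 7/3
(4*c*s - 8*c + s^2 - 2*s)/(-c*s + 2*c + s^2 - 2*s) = (4*c + s)/(-c + s)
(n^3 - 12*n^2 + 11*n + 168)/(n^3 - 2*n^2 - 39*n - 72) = (n - 7)/(n + 3)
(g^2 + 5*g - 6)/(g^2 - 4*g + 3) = (g + 6)/(g - 3)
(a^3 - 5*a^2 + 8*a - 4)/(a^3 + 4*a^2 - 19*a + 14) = (a - 2)/(a + 7)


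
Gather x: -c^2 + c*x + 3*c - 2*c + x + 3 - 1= -c^2 + c + x*(c + 1) + 2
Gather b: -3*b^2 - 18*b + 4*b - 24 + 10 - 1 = -3*b^2 - 14*b - 15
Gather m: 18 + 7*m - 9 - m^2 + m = -m^2 + 8*m + 9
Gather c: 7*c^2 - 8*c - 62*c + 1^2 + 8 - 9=7*c^2 - 70*c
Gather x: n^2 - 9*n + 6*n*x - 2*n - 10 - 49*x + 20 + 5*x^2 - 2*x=n^2 - 11*n + 5*x^2 + x*(6*n - 51) + 10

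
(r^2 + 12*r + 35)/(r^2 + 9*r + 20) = (r + 7)/(r + 4)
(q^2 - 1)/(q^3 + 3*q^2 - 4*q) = (q + 1)/(q*(q + 4))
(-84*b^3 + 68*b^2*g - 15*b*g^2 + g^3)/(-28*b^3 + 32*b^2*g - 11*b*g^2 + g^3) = (6*b - g)/(2*b - g)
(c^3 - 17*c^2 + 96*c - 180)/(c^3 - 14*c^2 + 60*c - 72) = (c - 5)/(c - 2)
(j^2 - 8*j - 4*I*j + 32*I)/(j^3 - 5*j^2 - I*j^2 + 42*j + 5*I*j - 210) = (j^2 - 4*j*(2 + I) + 32*I)/(j^3 - j^2*(5 + I) + j*(42 + 5*I) - 210)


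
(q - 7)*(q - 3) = q^2 - 10*q + 21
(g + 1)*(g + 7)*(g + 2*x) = g^3 + 2*g^2*x + 8*g^2 + 16*g*x + 7*g + 14*x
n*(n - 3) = n^2 - 3*n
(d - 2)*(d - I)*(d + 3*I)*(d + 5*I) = d^4 - 2*d^3 + 7*I*d^3 - 7*d^2 - 14*I*d^2 + 14*d + 15*I*d - 30*I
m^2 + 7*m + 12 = (m + 3)*(m + 4)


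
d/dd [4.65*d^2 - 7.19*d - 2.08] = 9.3*d - 7.19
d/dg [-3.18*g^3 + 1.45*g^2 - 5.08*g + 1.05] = -9.54*g^2 + 2.9*g - 5.08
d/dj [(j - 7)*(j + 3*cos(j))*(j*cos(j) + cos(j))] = (7 - j)*(j + 3*cos(j))*(j*sin(j) - sqrt(2)*cos(j + pi/4)) - (j - 7)*(j + 1)*(3*sin(j) - 1)*cos(j) + (j + 1)*(j + 3*cos(j))*cos(j)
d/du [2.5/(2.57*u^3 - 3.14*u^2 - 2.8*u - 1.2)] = (-19.275*u^2 + 15.7*u + 7.0)/(-2.57*u^3 + 3.14*u^2 + 2.8*u + 1.2)^2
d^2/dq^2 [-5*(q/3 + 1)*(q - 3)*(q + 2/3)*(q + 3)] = -20*q^2 - 110*q/3 + 70/3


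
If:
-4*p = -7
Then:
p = 7/4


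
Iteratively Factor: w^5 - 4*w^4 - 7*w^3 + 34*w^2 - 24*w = (w - 4)*(w^4 - 7*w^2 + 6*w) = (w - 4)*(w - 1)*(w^3 + w^2 - 6*w) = (w - 4)*(w - 2)*(w - 1)*(w^2 + 3*w) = w*(w - 4)*(w - 2)*(w - 1)*(w + 3)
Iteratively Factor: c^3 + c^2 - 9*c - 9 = (c - 3)*(c^2 + 4*c + 3) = (c - 3)*(c + 3)*(c + 1)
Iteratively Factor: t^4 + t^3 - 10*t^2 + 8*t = (t - 1)*(t^3 + 2*t^2 - 8*t) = (t - 1)*(t + 4)*(t^2 - 2*t) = t*(t - 1)*(t + 4)*(t - 2)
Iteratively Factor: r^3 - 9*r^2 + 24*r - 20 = (r - 2)*(r^2 - 7*r + 10) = (r - 2)^2*(r - 5)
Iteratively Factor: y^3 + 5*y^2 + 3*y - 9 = (y + 3)*(y^2 + 2*y - 3) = (y - 1)*(y + 3)*(y + 3)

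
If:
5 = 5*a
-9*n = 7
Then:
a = 1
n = -7/9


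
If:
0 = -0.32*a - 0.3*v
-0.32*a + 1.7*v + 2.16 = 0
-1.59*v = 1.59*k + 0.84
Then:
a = 1.01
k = 0.55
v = -1.08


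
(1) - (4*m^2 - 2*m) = -4*m^2 + 2*m + 1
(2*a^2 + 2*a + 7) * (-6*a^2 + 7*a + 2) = -12*a^4 + 2*a^3 - 24*a^2 + 53*a + 14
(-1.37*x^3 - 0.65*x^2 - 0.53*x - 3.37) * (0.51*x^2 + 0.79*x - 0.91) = -0.6987*x^5 - 1.4138*x^4 + 0.4629*x^3 - 1.5459*x^2 - 2.18*x + 3.0667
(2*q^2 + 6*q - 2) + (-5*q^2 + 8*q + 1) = -3*q^2 + 14*q - 1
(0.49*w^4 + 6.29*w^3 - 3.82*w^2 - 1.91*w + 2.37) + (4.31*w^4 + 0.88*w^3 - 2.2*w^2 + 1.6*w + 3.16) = 4.8*w^4 + 7.17*w^3 - 6.02*w^2 - 0.31*w + 5.53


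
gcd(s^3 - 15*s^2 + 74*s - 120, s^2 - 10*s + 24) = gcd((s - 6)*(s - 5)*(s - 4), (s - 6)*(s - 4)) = s^2 - 10*s + 24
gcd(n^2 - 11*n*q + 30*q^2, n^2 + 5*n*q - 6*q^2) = 1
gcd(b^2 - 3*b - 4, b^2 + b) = b + 1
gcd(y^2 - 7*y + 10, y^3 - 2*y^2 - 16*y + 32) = y - 2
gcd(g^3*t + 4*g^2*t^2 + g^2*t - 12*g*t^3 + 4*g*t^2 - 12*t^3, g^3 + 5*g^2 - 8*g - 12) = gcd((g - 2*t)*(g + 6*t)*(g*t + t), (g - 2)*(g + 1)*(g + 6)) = g + 1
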